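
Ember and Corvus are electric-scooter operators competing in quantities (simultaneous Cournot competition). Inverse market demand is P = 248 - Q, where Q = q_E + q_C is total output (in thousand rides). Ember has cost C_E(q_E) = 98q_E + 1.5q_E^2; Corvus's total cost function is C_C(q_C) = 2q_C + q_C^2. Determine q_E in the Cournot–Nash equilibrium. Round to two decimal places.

Ember's profit: π_E = (248 - Q)q_E - (98q_E + (3/2)q_E²). Setting ∂π_E/∂q_E = 0: 150 - 5q_E - (q_C) = 0.
Corvus's profit: π_C = (248 - Q)q_C - (2q_C + q_C²). Setting ∂π_C/∂q_C = 0: 246 - 4q_C - (q_E) = 0.
So q_E = (150 - q_C)/5 and q_C = (246 - q_E)/4.
Substituting one into the other gives q_E = 354/19 and q_C = 1080/19.

18.63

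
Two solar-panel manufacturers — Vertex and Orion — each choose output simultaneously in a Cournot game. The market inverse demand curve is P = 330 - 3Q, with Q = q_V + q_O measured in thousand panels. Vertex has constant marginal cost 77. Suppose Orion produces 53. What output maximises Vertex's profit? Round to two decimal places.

15.67

With the rival's output fixed at 53, Vertex's profit is π_V = (330 - 3·53 - 3q_V)q_V - (77q_V) = (171 - 3q_V)q_V - (77q_V).
∂π_V/∂q_V = 94 - 6q_V = 0, so q_V = 47/3.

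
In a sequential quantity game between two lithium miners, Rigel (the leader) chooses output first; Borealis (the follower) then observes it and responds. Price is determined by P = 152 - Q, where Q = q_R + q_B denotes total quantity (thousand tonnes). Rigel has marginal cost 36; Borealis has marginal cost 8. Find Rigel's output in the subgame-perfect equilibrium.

44

Solve by backward induction. Given q_R, the follower Borealis maximises π_B = (152 - q_R - q_B)q_B - 8q_B.
Follower FOC: 144 - q_R - 2q_B = 0, so q_B(q_R) = (144 - q_R)/2.
Rigel substitutes q_B(q_R) into its own profit: π_R = q_R(152 - q_R - (144 - q_R)/2) - 36q_R = (80 - (1/2)q_R)q_R - 36q_R.
The leader's first-order condition 44 - q_R = 0 yields q_R = 44.
Then q_B = (144 - 44)/2 = 50.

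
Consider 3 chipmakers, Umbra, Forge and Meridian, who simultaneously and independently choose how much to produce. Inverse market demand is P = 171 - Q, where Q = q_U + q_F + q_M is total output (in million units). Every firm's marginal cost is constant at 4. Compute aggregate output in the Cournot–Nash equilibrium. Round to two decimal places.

Each firm earns π_i = (171 - Q)q_i - 4q_i.
First-order condition (treating rivals' output as given): 167 - 2q_i - Σ_{j≠i} q_j = 0.
By symmetry each firm produces the same amount; substituting Σ_{j≠i} q_j = 2q_i yields q_i = 167/4.
Total output Q = 167/4 + 167/4 + 167/4 = 501/4.

125.25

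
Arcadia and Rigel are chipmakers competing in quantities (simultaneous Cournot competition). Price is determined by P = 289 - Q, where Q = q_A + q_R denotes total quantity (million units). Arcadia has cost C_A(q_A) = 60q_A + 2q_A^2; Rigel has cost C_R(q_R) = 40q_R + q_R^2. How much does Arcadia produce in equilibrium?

29

Arcadia's profit: π_A = (289 - Q)q_A - (60q_A + 2q_A²). Setting ∂π_A/∂q_A = 0: 229 - 6q_A - (q_R) = 0.
Rigel's first-order condition: 249 - 4q_R - (q_A) = 0.
So q_A = (229 - q_R)/6 and q_R = (249 - q_A)/4.
Substituting one into the other gives q_A = 29 and q_R = 55.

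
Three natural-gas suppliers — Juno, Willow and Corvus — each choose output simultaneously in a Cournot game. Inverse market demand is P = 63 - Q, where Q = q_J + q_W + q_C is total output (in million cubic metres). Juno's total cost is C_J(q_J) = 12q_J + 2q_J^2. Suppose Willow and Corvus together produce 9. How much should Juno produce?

With rivals' combined output fixed at 9, Juno's profit is π_J = (63 - 9 - q_J)q_J - (12q_J + 2q_J²) = (54 - q_J)q_J - (12q_J + 2q_J²).
∂π_J/∂q_J = 42 - 6q_J = 0, so q_J = 7.

7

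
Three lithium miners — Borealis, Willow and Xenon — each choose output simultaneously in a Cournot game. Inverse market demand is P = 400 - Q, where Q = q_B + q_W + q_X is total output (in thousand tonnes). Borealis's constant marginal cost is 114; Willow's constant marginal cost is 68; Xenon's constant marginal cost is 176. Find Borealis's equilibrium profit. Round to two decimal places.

Borealis's profit: π_B = (400 - Q)q_B - (114q_B). Setting ∂π_B/∂q_B = 0: 286 - 2q_B - (q_W + q_X) = 0.
Willow's first-order condition: 332 - 2q_W - (q_B + q_X) = 0.
Xenon's first-order condition: 224 - 2q_X - (q_B + q_W) = 0.
Adding the 3 first-order conditions: 842 − 4Q = 0, so Q = 421/2.
Back-substituting: q_B = (286 − 421/2) = 151/2, q_W = (332 − 421/2) = 243/2, q_X = (224 − 421/2) = 27/2.
Price P = 400 - 421/2 = 379/2.
Borealis's profit: (379/2 - 114)·(151/2) = 5700.2500.

5700.25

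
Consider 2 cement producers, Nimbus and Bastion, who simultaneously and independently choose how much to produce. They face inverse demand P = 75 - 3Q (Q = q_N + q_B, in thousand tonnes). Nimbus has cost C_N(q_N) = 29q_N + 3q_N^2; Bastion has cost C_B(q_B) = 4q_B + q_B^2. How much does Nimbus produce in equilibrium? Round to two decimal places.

Nimbus's profit: π_N = (75 - 3Q)q_N - (29q_N + 3q_N²). Setting ∂π_N/∂q_N = 0: 46 - 12q_N - 3(q_B) = 0.
Bastion's profit: π_B = (75 - 3Q)q_B - (4q_B + q_B²). Setting ∂π_B/∂q_B = 0: 71 - 8q_B - 3(q_N) = 0.
Best responses: q_N = (46 - 3q_B)/12, q_B = (71 - 3q_N)/8.
Substituting one into the other gives q_N = 155/87 and q_B = 238/29.

1.78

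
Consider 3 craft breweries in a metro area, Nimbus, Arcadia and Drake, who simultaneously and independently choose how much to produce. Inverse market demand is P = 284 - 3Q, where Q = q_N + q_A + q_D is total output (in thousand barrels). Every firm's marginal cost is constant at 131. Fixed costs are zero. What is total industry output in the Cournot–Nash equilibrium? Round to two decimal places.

38.25

Each firm earns π_i = (284 - 3Q)q_i - 131q_i.
Setting ∂π_i/∂q_i = 0 with rivals' quantities fixed: 153 - 6q_i - 3·Σ_{j≠i} q_j = 0.
With identical firms every q_j equals q_i, so Σ_{j≠i} q_j = 2q_i and 153 = 12q_i, giving q_i = 51/4.
Total output Q = 51/4 + 51/4 + 51/4 = 153/4.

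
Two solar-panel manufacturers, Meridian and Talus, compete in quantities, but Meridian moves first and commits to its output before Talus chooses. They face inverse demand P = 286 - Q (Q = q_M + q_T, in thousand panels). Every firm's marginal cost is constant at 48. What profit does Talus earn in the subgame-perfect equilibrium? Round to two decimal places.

3540.25

The follower Talus best-responds to any q_M: π_T = (286 - Q)q_T - 48q_T.
Setting the follower's marginal profit to zero, 238 - q_M - 2q_T = 0, i.e. q_T = (238 - q_M)/2.
The leader anticipates this reaction. Substituting into P = 286 - Q gives P = 167 - (1/2)q_M, so π_M = (167 - (1/2)q_M)q_M - 48q_M.
Maximising: ∂π_M/∂q_M = 119 - q_M = 0, giving q_M = 119.
Then q_T = (238 - 119)/2 = 119/2.
Price P = 286 - 357/2 = 215/2.
Talus's profit: (215/2 - 48)·(119/2) = 3540.2500.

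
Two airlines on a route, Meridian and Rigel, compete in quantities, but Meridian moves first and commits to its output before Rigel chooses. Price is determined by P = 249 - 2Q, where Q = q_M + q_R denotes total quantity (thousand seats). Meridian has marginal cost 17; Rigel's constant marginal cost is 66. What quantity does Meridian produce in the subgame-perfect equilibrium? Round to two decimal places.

70.25

The follower Rigel best-responds to any q_M: π_R = (249 - 2Q)q_R - 66q_R.
Follower FOC: 183 - 2q_M - 4q_R = 0, so q_R(q_M) = (183 - 2q_M)/4.
Meridian substitutes q_R(q_M) into its own profit: π_M = q_M(249 - 2q_M - (183 - 2q_M)/2) - 17q_M = (315/2 - q_M)q_M - 17q_M.
The leader's first-order condition 281/2 - 2q_M = 0 yields q_M = 281/4.
Then q_R = (183 - 2·(281/4))/4 = 85/8.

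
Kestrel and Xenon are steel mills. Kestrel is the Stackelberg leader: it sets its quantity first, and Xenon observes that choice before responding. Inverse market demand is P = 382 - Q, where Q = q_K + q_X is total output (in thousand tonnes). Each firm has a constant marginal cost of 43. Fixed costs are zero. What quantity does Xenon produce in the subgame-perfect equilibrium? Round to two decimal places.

The follower Xenon best-responds to any q_K: π_X = (382 - Q)q_X - 43q_X.
Follower FOC: 339 - q_K - 2q_X = 0, so q_X(q_K) = (339 - q_K)/2.
Kestrel substitutes q_X(q_K) into its own profit: π_K = q_K(382 - q_K - (339 - q_K)/2) - 43q_K = (425/2 - (1/2)q_K)q_K - 43q_K.
Leader FOC: 339/2 - q_K = 0, so q_K = 339/2.
Then q_X = (339 - 339/2)/2 = 339/4.

84.75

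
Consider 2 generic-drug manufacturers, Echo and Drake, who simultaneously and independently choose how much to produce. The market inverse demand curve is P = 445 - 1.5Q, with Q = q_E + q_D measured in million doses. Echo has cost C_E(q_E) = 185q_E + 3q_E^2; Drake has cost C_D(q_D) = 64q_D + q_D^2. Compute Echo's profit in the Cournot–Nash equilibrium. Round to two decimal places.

1306.77

Echo's profit: π_E = (445 - 1.5Q)q_E - (185q_E + 3q_E²). Setting ∂π_E/∂q_E = 0: 260 - 9q_E - (3/2)(q_D) = 0.
Drake's profit: π_D = (445 - 1.5Q)q_D - (64q_D + q_D²). Setting ∂π_D/∂q_D = 0: 381 - 5q_D - (3/2)(q_E) = 0.
Best responses: q_E = (260 - (3/2)q_D)/9, q_D = (381 - (3/2)q_E)/5.
Solving the pair: q_E = 17.0409, q_D = 71.0877.
Price P = 445 - (3/2)·88.1287 = 312.8070.
Echo's profit: 312.8070·17.0409 - 185·17.0409 - 3·17.0409² = 1306.7707.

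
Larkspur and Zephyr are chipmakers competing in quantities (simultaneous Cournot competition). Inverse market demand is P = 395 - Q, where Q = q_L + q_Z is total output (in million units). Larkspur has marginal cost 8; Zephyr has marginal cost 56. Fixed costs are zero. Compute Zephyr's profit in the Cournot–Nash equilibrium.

9409

Larkspur's profit: π_L = (395 - Q)q_L - (8q_L). Setting ∂π_L/∂q_L = 0: 387 - 2q_L - (q_Z) = 0.
Zephyr's profit: π_Z = (395 - Q)q_Z - (56q_Z). Setting ∂π_Z/∂q_Z = 0: 339 - 2q_Z - (q_L) = 0.
So q_L = (387 - q_Z)/2 and q_Z = (339 - q_L)/2.
Substituting one into the other gives q_L = 145 and q_Z = 97.
Price P = 395 - 242 = 153.
Zephyr's profit: (153 - 56)·97 = 9409.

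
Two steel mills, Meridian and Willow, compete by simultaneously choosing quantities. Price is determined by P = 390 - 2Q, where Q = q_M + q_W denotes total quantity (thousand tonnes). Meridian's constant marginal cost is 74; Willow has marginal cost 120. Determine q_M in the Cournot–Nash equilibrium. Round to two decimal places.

Meridian's profit: π_M = (390 - 2Q)q_M - (74q_M). Setting ∂π_M/∂q_M = 0: 316 - 4q_M - 2(q_W) = 0.
Willow's profit: π_W = (390 - 2Q)q_W - (120q_W). Setting ∂π_W/∂q_W = 0: 270 - 4q_W - 2(q_M) = 0.
Best responses: q_M = (316 - 2q_W)/4, q_W = (270 - 2q_M)/4.
Solving the pair: q_M = 181/3, q_W = 112/3.

60.33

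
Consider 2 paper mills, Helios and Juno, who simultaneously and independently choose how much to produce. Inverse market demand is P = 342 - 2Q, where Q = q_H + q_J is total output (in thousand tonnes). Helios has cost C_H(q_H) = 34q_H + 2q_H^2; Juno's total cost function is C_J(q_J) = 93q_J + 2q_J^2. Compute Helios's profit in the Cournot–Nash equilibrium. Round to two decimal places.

4294.62

Helios's profit: π_H = (342 - 2Q)q_H - (34q_H + 2q_H²). Setting ∂π_H/∂q_H = 0: 308 - 8q_H - 2(q_J) = 0.
Juno's profit: π_J = (342 - 2Q)q_J - (93q_J + 2q_J²). Setting ∂π_J/∂q_J = 0: 249 - 8q_J - 2(q_H) = 0.
Best responses: q_H = (308 - 2q_J)/8, q_J = (249 - 2q_H)/8.
Substituting one into the other gives q_H = 983/30 and q_J = 344/15.
Price P = 342 - 2·(557/10) = 1153/5.
Helios's profit: (1153/5)·(983/30) - 34·(983/30) - 2(983/30)² = 4294.6178.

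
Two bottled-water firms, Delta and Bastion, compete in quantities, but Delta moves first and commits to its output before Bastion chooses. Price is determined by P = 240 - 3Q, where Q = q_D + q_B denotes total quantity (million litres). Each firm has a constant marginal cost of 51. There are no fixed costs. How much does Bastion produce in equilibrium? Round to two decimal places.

15.75

The follower Bastion best-responds to any q_D: π_B = (240 - 3Q)q_B - 51q_B.
∂π_B/∂q_B = 189 - 3q_D - 6q_B = 0 gives the reaction function q_B = (189 - 3q_D)/6.
The leader anticipates this reaction. Substituting into P = 240 - 3Q gives P = 291/2 - (3/2)q_D, so π_D = (291/2 - (3/2)q_D)q_D - 51q_D.
Leader FOC: 189/2 - 3q_D = 0, so q_D = 63/2.
Then q_B = (189 - 3·(63/2))/6 = 63/4.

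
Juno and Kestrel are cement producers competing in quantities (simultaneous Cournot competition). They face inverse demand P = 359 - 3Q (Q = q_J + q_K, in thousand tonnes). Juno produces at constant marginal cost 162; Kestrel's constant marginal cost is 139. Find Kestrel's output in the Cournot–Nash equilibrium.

Juno's profit: π_J = (359 - 3Q)q_J - (162q_J). Setting ∂π_J/∂q_J = 0: 197 - 6q_J - 3(q_K) = 0.
Kestrel's profit: π_K = (359 - 3Q)q_K - (139q_K). Setting ∂π_K/∂q_K = 0: 220 - 6q_K - 3(q_J) = 0.
Rearranging gives the reaction functions q_J = (197 - 3q_K)/6 and q_K = (220 - 3q_J)/6.
Solving the pair: q_J = 58/3, q_K = 27.

27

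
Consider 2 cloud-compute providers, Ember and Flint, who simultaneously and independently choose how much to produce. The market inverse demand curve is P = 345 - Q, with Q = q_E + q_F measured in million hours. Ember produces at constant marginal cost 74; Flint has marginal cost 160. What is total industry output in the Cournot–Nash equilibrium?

152

Ember's profit: π_E = (345 - Q)q_E - (74q_E). Setting ∂π_E/∂q_E = 0: 271 - 2q_E - (q_F) = 0.
Flint's profit: π_F = (345 - Q)q_F - (160q_F). Setting ∂π_F/∂q_F = 0: 185 - 2q_F - (q_E) = 0.
So q_E = (271 - q_F)/2 and q_F = (185 - q_E)/2.
Substituting one into the other gives q_E = 119 and q_F = 33.
Total output Q = 119 + 33 = 152.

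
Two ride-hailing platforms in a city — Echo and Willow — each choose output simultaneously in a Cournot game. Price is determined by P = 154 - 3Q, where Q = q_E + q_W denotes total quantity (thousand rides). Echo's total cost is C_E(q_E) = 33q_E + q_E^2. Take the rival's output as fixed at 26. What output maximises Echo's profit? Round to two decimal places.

With the rival's output fixed at 26, Echo's profit is π_E = (154 - 3·26 - 3q_E)q_E - (33q_E + q_E²) = (76 - 3q_E)q_E - (33q_E + q_E²).
∂π_E/∂q_E = 43 - 8q_E = 0, so q_E = 43/8.

5.38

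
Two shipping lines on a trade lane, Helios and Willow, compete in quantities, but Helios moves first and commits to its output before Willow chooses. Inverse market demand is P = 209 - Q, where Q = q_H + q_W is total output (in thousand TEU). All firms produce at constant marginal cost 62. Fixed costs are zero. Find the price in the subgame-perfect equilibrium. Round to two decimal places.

98.75

Solve by backward induction. Given q_H, the follower Willow maximises π_W = (209 - q_H - q_W)q_W - 62q_W.
Setting the follower's marginal profit to zero, 147 - q_H - 2q_W = 0, i.e. q_W = (147 - q_H)/2.
Helios substitutes q_W(q_H) into its own profit: π_H = q_H(209 - q_H - (147 - q_H)/2) - 62q_H = (271/2 - (1/2)q_H)q_H - 62q_H.
Maximising: ∂π_H/∂q_H = 147/2 - q_H = 0, giving q_H = 147/2.
Then q_W = (147 - 147/2)/2 = 147/4.
Total output Q = 441/4, so price P = 209 - 441/4 = 395/4.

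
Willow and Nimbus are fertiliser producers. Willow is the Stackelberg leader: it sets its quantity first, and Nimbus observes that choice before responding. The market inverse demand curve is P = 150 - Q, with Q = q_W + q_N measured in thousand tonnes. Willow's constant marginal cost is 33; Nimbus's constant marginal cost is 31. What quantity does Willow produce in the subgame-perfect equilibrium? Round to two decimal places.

57.50

Solve by backward induction. Given q_W, the follower Nimbus maximises π_N = (150 - q_W - q_N)q_N - 31q_N.
Follower FOC: 119 - q_W - 2q_N = 0, so q_N(q_W) = (119 - q_W)/2.
Willow substitutes q_N(q_W) into its own profit: π_W = q_W(150 - q_W - (119 - q_W)/2) - 33q_W = (181/2 - (1/2)q_W)q_W - 33q_W.
The leader's first-order condition 115/2 - q_W = 0 yields q_W = 115/2.
Then q_N = (119 - 115/2)/2 = 123/4.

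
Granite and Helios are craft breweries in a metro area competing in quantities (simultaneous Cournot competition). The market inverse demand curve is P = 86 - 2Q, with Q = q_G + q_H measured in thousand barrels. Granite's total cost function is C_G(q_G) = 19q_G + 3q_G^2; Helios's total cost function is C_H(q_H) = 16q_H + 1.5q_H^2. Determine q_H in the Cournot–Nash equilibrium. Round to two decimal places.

Granite's profit: π_G = (86 - 2Q)q_G - (19q_G + 3q_G²). Setting ∂π_G/∂q_G = 0: 67 - 10q_G - 2(q_H) = 0.
Helios's profit: π_H = (86 - 2Q)q_H - (16q_H + (3/2)q_H²). Setting ∂π_H/∂q_H = 0: 70 - 7q_H - 2(q_G) = 0.
Rearranging gives the reaction functions q_G = (67 - 2q_H)/10 and q_H = (70 - 2q_G)/7.
Solving the pair: q_G = 329/66, q_H = 283/33.

8.58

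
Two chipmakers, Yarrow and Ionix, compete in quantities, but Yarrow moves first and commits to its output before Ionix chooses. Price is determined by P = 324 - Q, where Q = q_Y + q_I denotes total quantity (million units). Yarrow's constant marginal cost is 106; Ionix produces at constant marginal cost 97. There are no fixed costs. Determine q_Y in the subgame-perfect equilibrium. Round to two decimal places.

The follower Ionix best-responds to any q_Y: π_I = (324 - Q)q_I - 97q_I.
∂π_I/∂q_I = 227 - q_Y - 2q_I = 0 gives the reaction function q_I = (227 - q_Y)/2.
Yarrow substitutes q_I(q_Y) into its own profit: π_Y = q_Y(324 - q_Y - (227 - q_Y)/2) - 106q_Y = (421/2 - (1/2)q_Y)q_Y - 106q_Y.
The leader's first-order condition 209/2 - q_Y = 0 yields q_Y = 209/2.
Then q_I = (227 - 209/2)/2 = 245/4.

104.50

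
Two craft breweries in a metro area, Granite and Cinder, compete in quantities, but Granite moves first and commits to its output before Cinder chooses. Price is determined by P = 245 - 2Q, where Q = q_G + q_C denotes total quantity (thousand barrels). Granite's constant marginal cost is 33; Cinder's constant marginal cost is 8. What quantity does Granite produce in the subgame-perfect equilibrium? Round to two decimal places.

Solve by backward induction. Given q_G, the follower Cinder maximises π_C = (245 - 2q_G - 2q_C)q_C - 8q_C.
Follower FOC: 237 - 2q_G - 4q_C = 0, so q_C(q_G) = (237 - 2q_G)/4.
Granite substitutes q_C(q_G) into its own profit: π_G = q_G(245 - 2q_G - (237 - 2q_G)/2) - 33q_G = (253/2 - q_G)q_G - 33q_G.
Maximising: ∂π_G/∂q_G = 187/2 - 2q_G = 0, giving q_G = 187/4.
Then q_C = (237 - 2·(187/4))/4 = 287/8.

46.75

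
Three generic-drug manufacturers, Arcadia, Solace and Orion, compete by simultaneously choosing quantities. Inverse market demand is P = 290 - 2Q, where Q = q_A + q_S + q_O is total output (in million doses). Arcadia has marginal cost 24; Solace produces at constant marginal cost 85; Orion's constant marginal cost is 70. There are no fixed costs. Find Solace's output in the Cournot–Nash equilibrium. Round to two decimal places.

Arcadia's profit: π_A = (290 - 2Q)q_A - (24q_A). Setting ∂π_A/∂q_A = 0: 266 - 4q_A - 2(q_S + q_O) = 0.
Solace's first-order condition: 205 - 4q_S - 2(q_A + q_O) = 0.
Orion's profit: π_O = (290 - 2Q)q_O - (70q_O). Setting ∂π_O/∂q_O = 0: 220 - 4q_O - 2(q_A + q_S) = 0.
Summing all 3 equations gives 691 − 8Q = 0, hence Q = 691/8.
Back-substituting: q_A = (266 − 691/4)/2 = 373/8, q_S = (205 − 691/4)/2 = 129/8, q_O = (220 − 691/4)/2 = 189/8.

16.13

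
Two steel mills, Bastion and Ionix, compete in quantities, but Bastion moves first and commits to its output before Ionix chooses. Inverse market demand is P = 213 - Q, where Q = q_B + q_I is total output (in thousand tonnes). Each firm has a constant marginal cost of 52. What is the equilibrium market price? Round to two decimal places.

Solve by backward induction. Given q_B, the follower Ionix maximises π_I = (213 - q_B - q_I)q_I - 52q_I.
∂π_I/∂q_I = 161 - q_B - 2q_I = 0 gives the reaction function q_I = (161 - q_B)/2.
The leader anticipates this reaction. Substituting into P = 213 - Q gives P = 265/2 - (1/2)q_B, so π_B = (265/2 - (1/2)q_B)q_B - 52q_B.
Maximising: ∂π_B/∂q_B = 161/2 - q_B = 0, giving q_B = 161/2.
Then q_I = (161 - 161/2)/2 = 161/4.
Total output Q = 483/4, so price P = 213 - 483/4 = 369/4.

92.25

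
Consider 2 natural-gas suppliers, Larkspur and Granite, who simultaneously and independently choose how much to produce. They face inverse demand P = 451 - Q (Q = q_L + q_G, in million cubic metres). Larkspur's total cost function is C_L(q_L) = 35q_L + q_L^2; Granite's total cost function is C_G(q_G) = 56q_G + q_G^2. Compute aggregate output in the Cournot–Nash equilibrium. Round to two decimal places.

162.20

Larkspur's profit: π_L = (451 - Q)q_L - (35q_L + q_L²). Setting ∂π_L/∂q_L = 0: 416 - 4q_L - (q_G) = 0.
Granite's profit: π_G = (451 - Q)q_G - (56q_G + q_G²). Setting ∂π_G/∂q_G = 0: 395 - 4q_G - (q_L) = 0.
So q_L = (416 - q_G)/4 and q_G = (395 - q_L)/4.
Substituting one into the other gives q_L = 423/5 and q_G = 388/5.
Total output Q = 423/5 + 388/5 = 811/5.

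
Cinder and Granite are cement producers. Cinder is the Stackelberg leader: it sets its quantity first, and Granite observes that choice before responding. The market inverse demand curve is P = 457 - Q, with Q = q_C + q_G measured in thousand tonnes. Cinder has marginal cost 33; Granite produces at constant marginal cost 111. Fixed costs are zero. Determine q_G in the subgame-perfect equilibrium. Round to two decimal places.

The follower Granite best-responds to any q_C: π_G = (457 - Q)q_G - 111q_G.
Follower FOC: 346 - q_C - 2q_G = 0, so q_G(q_C) = (346 - q_C)/2.
Cinder substitutes q_G(q_C) into its own profit: π_C = q_C(457 - q_C - (346 - q_C)/2) - 33q_C = (284 - (1/2)q_C)q_C - 33q_C.
Leader FOC: 251 - q_C = 0, so q_C = 251.
Then q_G = (346 - 251)/2 = 95/2.

47.50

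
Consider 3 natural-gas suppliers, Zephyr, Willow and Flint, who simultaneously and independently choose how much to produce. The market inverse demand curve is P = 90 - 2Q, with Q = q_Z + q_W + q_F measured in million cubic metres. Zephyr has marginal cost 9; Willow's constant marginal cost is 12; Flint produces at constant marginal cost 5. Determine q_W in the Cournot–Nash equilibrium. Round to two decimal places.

8.50

Zephyr's profit: π_Z = (90 - 2Q)q_Z - (9q_Z). Setting ∂π_Z/∂q_Z = 0: 81 - 4q_Z - 2(q_W + q_F) = 0.
Willow's profit: π_W = (90 - 2Q)q_W - (12q_W). Setting ∂π_W/∂q_W = 0: 78 - 4q_W - 2(q_Z + q_F) = 0.
Flint's first-order condition: 85 - 4q_F - 2(q_Z + q_W) = 0.
Summing all 3 equations gives 244 − 8Q = 0, hence Q = 61/2.
Back-substituting: q_Z = (81 − 61)/2 = 10, q_W = (78 − 61)/2 = 17/2, q_F = (85 − 61)/2 = 12.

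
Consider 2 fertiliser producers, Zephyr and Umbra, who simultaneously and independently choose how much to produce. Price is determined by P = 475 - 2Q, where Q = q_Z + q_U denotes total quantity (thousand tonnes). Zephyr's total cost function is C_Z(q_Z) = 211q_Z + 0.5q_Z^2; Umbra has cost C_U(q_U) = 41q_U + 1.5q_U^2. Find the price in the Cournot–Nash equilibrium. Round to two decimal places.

Zephyr's profit: π_Z = (475 - 2Q)q_Z - (211q_Z + (1/2)q_Z²). Setting ∂π_Z/∂q_Z = 0: 264 - 5q_Z - 2(q_U) = 0.
Umbra's first-order condition: 434 - 7q_U - 2(q_Z) = 0.
So q_Z = (264 - 2q_U)/5 and q_U = (434 - 2q_Z)/7.
Solving the pair: q_Z = 980/31, q_U = 1642/31.
Total output Q = 84.5806, so price P = 475 - 2·84.5806 = 305.8387.

305.84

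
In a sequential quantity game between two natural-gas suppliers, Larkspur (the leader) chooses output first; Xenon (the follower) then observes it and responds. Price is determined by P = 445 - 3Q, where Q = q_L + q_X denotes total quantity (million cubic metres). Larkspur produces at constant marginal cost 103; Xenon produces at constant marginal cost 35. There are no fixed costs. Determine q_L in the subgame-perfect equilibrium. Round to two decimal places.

The follower Xenon best-responds to any q_L: π_X = (445 - 3Q)q_X - 35q_X.
Setting the follower's marginal profit to zero, 410 - 3q_L - 6q_X = 0, i.e. q_X = (410 - 3q_L)/6.
Larkspur substitutes q_X(q_L) into its own profit: π_L = q_L(445 - 3q_L - (410 - 3q_L)/2) - 103q_L = (240 - (3/2)q_L)q_L - 103q_L.
Maximising: ∂π_L/∂q_L = 137 - 3q_L = 0, giving q_L = 137/3.
Then q_X = (410 - 3·(137/3))/6 = 91/2.

45.67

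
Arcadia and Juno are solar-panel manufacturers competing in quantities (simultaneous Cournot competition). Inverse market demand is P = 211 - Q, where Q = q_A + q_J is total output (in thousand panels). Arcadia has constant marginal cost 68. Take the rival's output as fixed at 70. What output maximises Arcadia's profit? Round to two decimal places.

36.50

With the rival's output fixed at 70, Arcadia's profit is π_A = (211 - 70 - q_A)q_A - (68q_A) = (141 - q_A)q_A - (68q_A).
∂π_A/∂q_A = 73 - 2q_A = 0, so q_A = 73/2.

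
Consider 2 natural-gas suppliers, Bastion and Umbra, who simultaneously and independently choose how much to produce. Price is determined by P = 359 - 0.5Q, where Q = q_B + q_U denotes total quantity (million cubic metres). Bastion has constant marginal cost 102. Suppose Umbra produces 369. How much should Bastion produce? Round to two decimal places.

72.50

With the rival's output fixed at 369, Bastion's profit is π_B = (359 - (1/2)·369 - (1/2)q_B)q_B - (102q_B) = (349/2 - (1/2)q_B)q_B - (102q_B).
∂π_B/∂q_B = 145/2 - q_B = 0, so q_B = 145/2.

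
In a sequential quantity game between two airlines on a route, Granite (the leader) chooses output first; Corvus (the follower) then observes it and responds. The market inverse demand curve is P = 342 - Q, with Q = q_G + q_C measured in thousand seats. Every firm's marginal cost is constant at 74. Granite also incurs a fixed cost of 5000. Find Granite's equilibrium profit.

3978

The follower Corvus best-responds to any q_G: π_C = (342 - Q)q_C - 74q_C.
Setting the follower's marginal profit to zero, 268 - q_G - 2q_C = 0, i.e. q_C = (268 - q_G)/2.
Granite substitutes q_C(q_G) into its own profit: π_G = q_G(342 - q_G - (268 - q_G)/2) - 74q_G = (208 - (1/2)q_G)q_G - 74q_G.
Maximising: ∂π_G/∂q_G = 134 - q_G = 0, giving q_G = 134.
Then q_C = (268 - 134)/2 = 67.
Price P = 342 - 201 = 141.
Granite's profit: (141 - 74)·134 - 5000 = 3978.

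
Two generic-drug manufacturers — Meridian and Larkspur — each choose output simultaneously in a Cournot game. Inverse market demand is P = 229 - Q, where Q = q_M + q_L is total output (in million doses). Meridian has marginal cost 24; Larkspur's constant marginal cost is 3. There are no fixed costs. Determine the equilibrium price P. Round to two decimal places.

85.33

Meridian's profit: π_M = (229 - Q)q_M - (24q_M). Setting ∂π_M/∂q_M = 0: 205 - 2q_M - (q_L) = 0.
Larkspur's first-order condition: 226 - 2q_L - (q_M) = 0.
So q_M = (205 - q_L)/2 and q_L = (226 - q_M)/2.
Solving the pair: q_M = 184/3, q_L = 247/3.
Total output Q = 431/3, so price P = 229 - 431/3 = 256/3.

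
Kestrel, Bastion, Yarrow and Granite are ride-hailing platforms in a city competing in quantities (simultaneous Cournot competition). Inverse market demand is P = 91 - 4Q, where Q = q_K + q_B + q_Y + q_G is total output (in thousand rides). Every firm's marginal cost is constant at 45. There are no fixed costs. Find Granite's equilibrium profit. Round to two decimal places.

Each firm earns π_i = (91 - 4Q)q_i - 45q_i.
First-order condition (treating rivals' output as given): 46 - 8q_i - 4·Σ_{j≠i} q_j = 0.
With identical firms every q_j equals q_i, so Σ_{j≠i} q_j = 3q_i and 46 = 20q_i, giving q_i = 23/10.
Price P = 91 - 4·(46/5) = 271/5.
Granite's profit: (271/5 - 45)·(23/10) = 529/25.

21.16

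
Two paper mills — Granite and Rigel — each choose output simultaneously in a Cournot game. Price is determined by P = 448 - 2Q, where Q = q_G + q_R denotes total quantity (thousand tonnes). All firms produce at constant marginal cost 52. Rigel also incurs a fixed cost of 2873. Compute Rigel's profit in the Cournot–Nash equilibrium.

5839

Each firm earns π_i = (448 - 2Q)q_i - 52q_i.
First-order condition (treating rivals' output as given): 396 - 4q_i - 2q_j = 0.
With identical firms every q_j equals q_i, so q_j = q_i and 396 = 6q_i, giving q_i = 66.
Price P = 448 - 2·132 = 184.
Rigel's profit: (184 - 52)·66 - 2873 = 5839.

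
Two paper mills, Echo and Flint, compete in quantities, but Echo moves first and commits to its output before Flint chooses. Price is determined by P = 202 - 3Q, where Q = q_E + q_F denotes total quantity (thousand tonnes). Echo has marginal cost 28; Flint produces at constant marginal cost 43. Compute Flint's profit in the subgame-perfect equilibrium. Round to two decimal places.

346.69

Solve by backward induction. Given q_E, the follower Flint maximises π_F = (202 - 3q_E - 3q_F)q_F - 43q_F.
Setting the follower's marginal profit to zero, 159 - 3q_E - 6q_F = 0, i.e. q_F = (159 - 3q_E)/6.
The leader anticipates this reaction. Substituting into P = 202 - 3Q gives P = 245/2 - (3/2)q_E, so π_E = (245/2 - (3/2)q_E)q_E - 28q_E.
The leader's first-order condition 189/2 - 3q_E = 0 yields q_E = 63/2.
Then q_F = (159 - 3·(63/2))/6 = 43/4.
Price P = 202 - 3·(169/4) = 301/4.
Flint's profit: (301/4 - 43)·(43/4) = 346.6875.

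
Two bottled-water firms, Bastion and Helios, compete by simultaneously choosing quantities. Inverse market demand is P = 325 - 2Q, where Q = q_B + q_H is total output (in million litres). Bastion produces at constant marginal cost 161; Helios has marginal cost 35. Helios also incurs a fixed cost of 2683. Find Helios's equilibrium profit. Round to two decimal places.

6931.22

Bastion's profit: π_B = (325 - 2Q)q_B - (161q_B). Setting ∂π_B/∂q_B = 0: 164 - 4q_B - 2(q_H) = 0.
Helios's profit: π_H = (325 - 2Q)q_H - (35q_H). Setting ∂π_H/∂q_H = 0: 290 - 4q_H - 2(q_B) = 0.
Best responses: q_B = (164 - 2q_H)/4, q_H = (290 - 2q_B)/4.
Substituting one into the other gives q_B = 19/3 and q_H = 208/3.
Price P = 325 - 2·(227/3) = 521/3.
Helios's profit: (521/3 - 35)·(208/3) - 2683 = 6931.2222.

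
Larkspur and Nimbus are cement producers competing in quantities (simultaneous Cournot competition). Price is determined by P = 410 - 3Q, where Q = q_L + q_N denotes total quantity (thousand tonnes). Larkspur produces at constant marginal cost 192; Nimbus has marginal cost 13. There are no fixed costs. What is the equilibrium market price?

Larkspur's profit: π_L = (410 - 3Q)q_L - (192q_L). Setting ∂π_L/∂q_L = 0: 218 - 6q_L - 3(q_N) = 0.
Nimbus's profit: π_N = (410 - 3Q)q_N - (13q_N). Setting ∂π_N/∂q_N = 0: 397 - 6q_N - 3(q_L) = 0.
Best responses: q_L = (218 - 3q_N)/6, q_N = (397 - 3q_L)/6.
Solving the pair: q_L = 13/3, q_N = 64.
Total output Q = 205/3, so price P = 410 - 3·(205/3) = 205.

205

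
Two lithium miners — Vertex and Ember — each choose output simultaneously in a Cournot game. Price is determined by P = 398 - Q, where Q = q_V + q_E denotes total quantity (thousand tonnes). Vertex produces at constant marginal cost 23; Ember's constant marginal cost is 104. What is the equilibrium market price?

175

Vertex's profit: π_V = (398 - Q)q_V - (23q_V). Setting ∂π_V/∂q_V = 0: 375 - 2q_V - (q_E) = 0.
Ember's profit: π_E = (398 - Q)q_E - (104q_E). Setting ∂π_E/∂q_E = 0: 294 - 2q_E - (q_V) = 0.
Best responses: q_V = (375 - q_E)/2, q_E = (294 - q_V)/2.
Substituting one into the other gives q_V = 152 and q_E = 71.
Total output Q = 223, so price P = 398 - 223 = 175.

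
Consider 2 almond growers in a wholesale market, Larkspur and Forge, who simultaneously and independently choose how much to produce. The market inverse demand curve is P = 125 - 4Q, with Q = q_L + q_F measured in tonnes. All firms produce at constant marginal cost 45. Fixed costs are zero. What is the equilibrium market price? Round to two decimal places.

A representative firm's profit is π_i = q_i(125 - 4Q) - 45q_i.
First-order condition (treating rivals' output as given): 80 - 8q_i - 4q_j = 0.
By symmetry each firm produces the same amount; substituting q_j = q_i yields q_i = 80/12 = 20/3.
Total output Q = 40/3, so price P = 125 - 4·(40/3) = 215/3.

71.67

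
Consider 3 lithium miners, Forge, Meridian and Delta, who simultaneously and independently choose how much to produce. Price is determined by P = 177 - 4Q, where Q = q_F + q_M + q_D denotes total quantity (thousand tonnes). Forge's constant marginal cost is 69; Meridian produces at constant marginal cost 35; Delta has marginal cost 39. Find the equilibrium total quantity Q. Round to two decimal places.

24.25

Forge's profit: π_F = (177 - 4Q)q_F - (69q_F). Setting ∂π_F/∂q_F = 0: 108 - 8q_F - 4(q_M + q_D) = 0.
Meridian's first-order condition: 142 - 8q_M - 4(q_F + q_D) = 0.
Delta's first-order condition: 138 - 8q_D - 4(q_F + q_M) = 0.
Summing all 3 equations gives 388 − 16Q = 0, hence Q = 97/4.
Back-substituting: q_F = (108 − 97)/4 = 11/4, q_M = (142 − 97)/4 = 45/4, q_D = (138 − 97)/4 = 41/4.
Total output Q = 11/4 + 45/4 + 41/4 = 97/4.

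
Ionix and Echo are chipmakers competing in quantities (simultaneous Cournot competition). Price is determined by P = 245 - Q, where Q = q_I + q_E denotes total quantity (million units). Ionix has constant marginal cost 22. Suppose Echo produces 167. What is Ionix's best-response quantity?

28

With the rival's output fixed at 167, Ionix's profit is π_I = (245 - 167 - q_I)q_I - (22q_I) = (78 - q_I)q_I - (22q_I).
∂π_I/∂q_I = 56 - 2q_I = 0, so q_I = 28.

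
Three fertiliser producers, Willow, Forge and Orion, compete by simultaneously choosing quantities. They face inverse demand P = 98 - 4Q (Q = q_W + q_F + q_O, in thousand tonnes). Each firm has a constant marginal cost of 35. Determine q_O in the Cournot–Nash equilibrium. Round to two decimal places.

3.94

A representative firm's profit is π_i = q_i(98 - 4Q) - 35q_i.
Setting ∂π_i/∂q_i = 0 with rivals' quantities fixed: 63 - 8q_i - 4·Σ_{j≠i} q_j = 0.
By symmetry each firm produces the same amount; substituting Σ_{j≠i} q_j = 2q_i yields q_i = 63/16.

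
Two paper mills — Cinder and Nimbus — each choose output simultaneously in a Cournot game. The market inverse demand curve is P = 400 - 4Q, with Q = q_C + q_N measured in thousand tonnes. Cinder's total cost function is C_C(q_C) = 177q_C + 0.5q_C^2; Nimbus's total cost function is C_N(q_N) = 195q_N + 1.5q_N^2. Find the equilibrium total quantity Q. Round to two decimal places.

31.16

Cinder's profit: π_C = (400 - 4Q)q_C - (177q_C + (1/2)q_C²). Setting ∂π_C/∂q_C = 0: 223 - 9q_C - 4(q_N) = 0.
Nimbus's profit: π_N = (400 - 4Q)q_N - (195q_N + (3/2)q_N²). Setting ∂π_N/∂q_N = 0: 205 - 11q_N - 4(q_C) = 0.
So q_C = (223 - 4q_N)/9 and q_N = (205 - 4q_C)/11.
Substituting one into the other gives q_C = 1633/83 and q_N = 953/83.
Total output Q = 1633/83 + 953/83 = 31.1566.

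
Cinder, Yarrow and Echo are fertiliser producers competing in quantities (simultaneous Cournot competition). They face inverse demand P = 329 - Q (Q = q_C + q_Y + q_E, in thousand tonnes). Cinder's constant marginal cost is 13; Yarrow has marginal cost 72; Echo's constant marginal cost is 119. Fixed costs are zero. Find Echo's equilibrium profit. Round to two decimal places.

203.06

Cinder's profit: π_C = (329 - Q)q_C - (13q_C). Setting ∂π_C/∂q_C = 0: 316 - 2q_C - (q_Y + q_E) = 0.
Yarrow's profit: π_Y = (329 - Q)q_Y - (72q_Y). Setting ∂π_Y/∂q_Y = 0: 257 - 2q_Y - (q_C + q_E) = 0.
Echo's profit: π_E = (329 - Q)q_E - (119q_E). Setting ∂π_E/∂q_E = 0: 210 - 2q_E - (q_C + q_Y) = 0.
Adding the 3 conditions: 783 − 2Q − 2Q = 0, i.e. Q = 783/4.
Back-substituting: q_C = (316 − 783/4) = 481/4, q_Y = (257 − 783/4) = 245/4, q_E = (210 − 783/4) = 57/4.
Price P = 329 - 783/4 = 533/4.
Echo's profit: (533/4 - 119)·(57/4) = 203.0625.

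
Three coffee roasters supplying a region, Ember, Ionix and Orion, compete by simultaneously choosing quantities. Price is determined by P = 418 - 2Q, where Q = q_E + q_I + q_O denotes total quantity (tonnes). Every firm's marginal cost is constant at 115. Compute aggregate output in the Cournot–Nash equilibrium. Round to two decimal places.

113.63

Each firm earns π_i = (418 - 2Q)q_i - 115q_i.
First-order condition (treating rivals' output as given): 303 - 4q_i - 2·Σ_{j≠i} q_j = 0.
By symmetry each firm produces the same amount; substituting Σ_{j≠i} q_j = 2q_i yields q_i = 303/8.
Total output Q = 303/8 + 303/8 + 303/8 = 909/8.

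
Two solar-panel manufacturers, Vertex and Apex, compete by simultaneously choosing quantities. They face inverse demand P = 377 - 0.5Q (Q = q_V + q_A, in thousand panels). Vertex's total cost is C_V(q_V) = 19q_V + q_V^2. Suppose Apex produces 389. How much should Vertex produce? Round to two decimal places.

With the rival's output fixed at 389, Vertex's profit is π_V = (377 - (1/2)·389 - (1/2)q_V)q_V - (19q_V + q_V²) = (365/2 - (1/2)q_V)q_V - (19q_V + q_V²).
∂π_V/∂q_V = 327/2 - 3q_V = 0, so q_V = 109/2.

54.50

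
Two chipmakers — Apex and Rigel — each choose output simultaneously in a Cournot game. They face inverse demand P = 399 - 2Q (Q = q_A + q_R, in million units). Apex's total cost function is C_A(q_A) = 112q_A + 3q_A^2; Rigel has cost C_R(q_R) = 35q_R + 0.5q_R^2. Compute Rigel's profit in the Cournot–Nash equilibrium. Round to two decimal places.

11106.28

Apex's profit: π_A = (399 - 2Q)q_A - (112q_A + 3q_A²). Setting ∂π_A/∂q_A = 0: 287 - 10q_A - 2(q_R) = 0.
Rigel's profit: π_R = (399 - 2Q)q_R - (35q_R + (1/2)q_R²). Setting ∂π_R/∂q_R = 0: 364 - 5q_R - 2(q_A) = 0.
Rearranging gives the reaction functions q_A = (287 - 2q_R)/10 and q_R = (364 - 2q_A)/5.
Substituting one into the other gives q_A = 707/46 and q_R = 1533/23.
Price P = 399 - 2·82.0217 = 234.9565.
Rigel's profit: 234.9565·(1533/23) - 35·(1533/23) - (1/2)(1533/23)² = 11106.2807.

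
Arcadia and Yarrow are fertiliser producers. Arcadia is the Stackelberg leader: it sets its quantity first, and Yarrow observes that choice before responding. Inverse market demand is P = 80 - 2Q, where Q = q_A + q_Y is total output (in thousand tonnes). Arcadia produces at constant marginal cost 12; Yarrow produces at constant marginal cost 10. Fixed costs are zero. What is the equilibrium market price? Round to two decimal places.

Solve by backward induction. Given q_A, the follower Yarrow maximises π_Y = (80 - 2q_A - 2q_Y)q_Y - 10q_Y.
∂π_Y/∂q_Y = 70 - 2q_A - 4q_Y = 0 gives the reaction function q_Y = (70 - 2q_A)/4.
Arcadia substitutes q_Y(q_A) into its own profit: π_A = q_A(80 - 2q_A - (70 - 2q_A)/2) - 12q_A = (45 - q_A)q_A - 12q_A.
Leader FOC: 33 - 2q_A = 0, so q_A = 33/2.
Then q_Y = (70 - 2·(33/2))/4 = 37/4.
Total output Q = 103/4, so price P = 80 - 2·(103/4) = 57/2.

28.50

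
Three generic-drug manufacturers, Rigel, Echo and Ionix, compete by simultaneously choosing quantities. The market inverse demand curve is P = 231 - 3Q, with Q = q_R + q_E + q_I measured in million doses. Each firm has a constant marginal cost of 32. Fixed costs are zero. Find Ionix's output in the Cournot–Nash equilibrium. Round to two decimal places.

A representative firm's profit is π_i = q_i(231 - 3Q) - 32q_i.
First-order condition (treating rivals' output as given): 199 - 6q_i - 3·Σ_{j≠i} q_j = 0.
With identical firms every q_j equals q_i, so Σ_{j≠i} q_j = 2q_i and 199 = 12q_i, giving q_i = 199/12.

16.58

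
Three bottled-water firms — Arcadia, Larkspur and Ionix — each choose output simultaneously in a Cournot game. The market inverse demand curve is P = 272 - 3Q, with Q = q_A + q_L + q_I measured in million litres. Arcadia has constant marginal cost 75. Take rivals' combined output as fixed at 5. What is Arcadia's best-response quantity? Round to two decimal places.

30.33

With rivals' combined output fixed at 5, Arcadia's profit is π_A = (272 - 3·5 - 3q_A)q_A - (75q_A) = (257 - 3q_A)q_A - (75q_A).
∂π_A/∂q_A = 182 - 6q_A = 0, so q_A = 91/3.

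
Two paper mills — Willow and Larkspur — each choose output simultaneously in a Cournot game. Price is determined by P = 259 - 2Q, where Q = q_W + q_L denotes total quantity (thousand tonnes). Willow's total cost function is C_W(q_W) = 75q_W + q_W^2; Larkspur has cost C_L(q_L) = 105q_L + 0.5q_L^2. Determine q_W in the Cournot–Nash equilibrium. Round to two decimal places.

Willow's profit: π_W = (259 - 2Q)q_W - (75q_W + q_W²). Setting ∂π_W/∂q_W = 0: 184 - 6q_W - 2(q_L) = 0.
Larkspur's profit: π_L = (259 - 2Q)q_L - (105q_L + (1/2)q_L²). Setting ∂π_L/∂q_L = 0: 154 - 5q_L - 2(q_W) = 0.
Best responses: q_W = (184 - 2q_L)/6, q_L = (154 - 2q_W)/5.
Substituting one into the other gives q_W = 306/13 and q_L = 278/13.

23.54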